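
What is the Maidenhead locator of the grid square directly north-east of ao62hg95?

Longitude extended square 9; +1 → 10, wraps to 0, carry into subsquare.
Longitude subsquare h = 7; +1 → 8 = i.
Latitude extended square 5; +1 → 6.

AO62ig06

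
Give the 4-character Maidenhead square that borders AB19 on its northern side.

AC10

Latitude square 9; +1 → 10, wraps to 0, carry into field.
Latitude field B = 1; +1 → 2 = C.
The longitude characters are unchanged.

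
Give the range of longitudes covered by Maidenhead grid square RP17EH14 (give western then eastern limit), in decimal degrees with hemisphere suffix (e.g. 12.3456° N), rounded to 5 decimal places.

162.34167° E, 162.35000° E

Field R=17, P=15: +17·20° lon, +15·10° lat → SW at lon 160°, lat 60°.
Square 1, 7: +1·2° lon, +7·1° lat → SW at lon 162°, lat 67°.
Subsquare e=4, h=7: +4·0.0833333° lon, +7·0.0416667° lat → SW at lon 162.333°, lat 67.2917°.
Extended square 1, 4: +1·0.00833333° lon, +4·0.00416667° lat → SW at lon 162.342°, lat 67.3083°.
Cell spans 0.00833333° lon × 0.00416667° lat.
west 162.34167° E, east 162.35000° E.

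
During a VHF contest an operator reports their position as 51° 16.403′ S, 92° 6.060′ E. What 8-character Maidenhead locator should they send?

ND68br24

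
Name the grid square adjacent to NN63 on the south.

NN62

Latitude square 3; −1 → 2.
The longitude characters are unchanged.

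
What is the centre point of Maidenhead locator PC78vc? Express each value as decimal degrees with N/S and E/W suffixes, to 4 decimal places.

61.8958° S, 135.7917° E

Field P=15, C=2: +15·20° lon, +2·10° lat → SW at lon 120°, lat -70°.
Square 7, 8: +7·2° lon, +8·1° lat → SW at lon 134°, lat -62°.
Subsquare v=21, c=2: +21·0.0833333° lon, +2·0.0416667° lat → SW at lon 135.75°, lat -61.9167°.
Cell spans 0.0833333° lon × 0.0416667° lat. Centre is SW corner plus half of each.
latitude 61.8958° S, longitude 135.7917° E.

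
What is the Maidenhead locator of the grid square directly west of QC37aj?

QC27xj

Longitude subsquare a = 0; −1 → -1, wraps to 23 = x, carry into square.
Longitude square 3; −1 → 2.
The latitude characters are unchanged.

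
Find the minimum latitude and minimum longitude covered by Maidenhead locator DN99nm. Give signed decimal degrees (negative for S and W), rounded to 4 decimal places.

Field D=3, N=13: +3·20° lon, +13·10° lat → SW at lon -120°, lat 40°.
Square 9, 9: +9·2° lon, +9·1° lat → SW at lon -102°, lat 49°.
Subsquare n=13, m=12: +13·0.0833333° lon, +12·0.0416667° lat → SW at lon -100.917°, lat 49.5°.
latitude 49.5000, longitude -100.9167.

49.5000, -100.9167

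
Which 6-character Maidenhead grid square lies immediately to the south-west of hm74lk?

Longitude subsquare l = 11; −1 → 10 = k.
Latitude subsquare k = 10; −1 → 9 = j.

HM74kj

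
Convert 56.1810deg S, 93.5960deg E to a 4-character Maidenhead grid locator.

Add 180° to longitude and 90° to latitude: 273.60, 33.82.
Field: lon ⌊273.60/20⌋ = 13 → N; lat ⌊33.82/10⌋ = 3 → D.
Square: lon ⌊13.60/2⌋ = 6; lat ⌊3.82/1⌋ = 3.

ND63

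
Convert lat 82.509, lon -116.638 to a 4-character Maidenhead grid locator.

DR12

Offset from 180°W / 90°S: lon 63.36°, lat 172.51°.
Field (20°×10°, letters A–R): lon ⌊63.36/20⌋ = 3 → D; lat ⌊172.51/10⌋ = 17 → R.
Square (2°×1°, digits 0–9): lon ⌊3.36/2⌋ = 1; lat ⌊2.51/1⌋ = 2.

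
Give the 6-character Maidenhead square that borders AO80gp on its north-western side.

AO80fq

Longitude subsquare g = 6; −1 → 5 = f.
Latitude subsquare p = 15; +1 → 16 = q.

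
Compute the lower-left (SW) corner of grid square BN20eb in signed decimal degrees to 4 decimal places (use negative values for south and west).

40.0417, -155.6667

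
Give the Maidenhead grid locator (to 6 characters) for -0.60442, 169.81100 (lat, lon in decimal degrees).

RI49vj

Offset from 180°W / 90°S: lon 349.8110°, lat 89.3956°.
Field: 349.8110/20 → 17 → R, 89.3956/10 → 8 → I; chars RI.
Square: 9.8110/2 → 4, 9.3956/1 → 9; chars 49.
Subsquare: 1.8110/0.0833333 → 21 → v, 0.3956/0.0416667 → 9 → j; chars vj.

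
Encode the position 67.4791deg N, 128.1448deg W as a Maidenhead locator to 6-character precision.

CP57wl

Offset from 180°W / 90°S: lon 51.8552°, lat 157.4791°.
Field (20°×10°, letters A–R): lon ⌊51.8552/20⌋ = 2 → C; lat ⌊157.4791/10⌋ = 15 → P.
Square (2°×1°, digits 0–9): lon ⌊11.8552/2⌋ = 5; lat ⌊7.4791/1⌋ = 7.
Subsquare (5′×2.5′, letters a–x): lon ⌊1.8552/0.0833333⌋ = 22 → w; lat ⌊0.4791/0.0416667⌋ = 11 → l.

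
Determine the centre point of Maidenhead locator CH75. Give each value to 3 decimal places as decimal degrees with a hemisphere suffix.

Field C=2, H=7: +2·20° lon, +7·10° lat → SW at lon -140°, lat -20°.
Square 7, 5: +7·2° lon, +5·1° lat → SW at lon -126°, lat -15°.
Cell spans 2° lon × 1° lat. Centre is SW corner plus half of each.
latitude 14.500° S, longitude 125.000° W.

14.500° S, 125.000° W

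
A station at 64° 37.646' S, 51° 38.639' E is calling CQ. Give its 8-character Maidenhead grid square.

Shift to the Maidenhead origin (180°W, 90°S): lon 231.64398, lat 25.37257.
Field: 231.64398/20 → 11 → L, 25.37257/10 → 2 → C; chars LC.
Square: 11.64398/2 → 5, 5.37257/1 → 5; chars 55.
Subsquare: 1.64398/0.0833333 → 19 → t, 0.37257/0.0416667 → 8 → i; chars ti.
Extended square: 0.06065/0.00833333 → 7, 0.03923/0.00416667 → 9; chars 79.

LC55ti79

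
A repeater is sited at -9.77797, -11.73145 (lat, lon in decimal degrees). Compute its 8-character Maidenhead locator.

II40df23

Add 180° to longitude and 90° to latitude: 168.26855, 80.22203.
Field: 168.26855/20 → 8 → I, 80.22203/10 → 8 → I; chars II.
Square: 8.26855/2 → 4, 0.22203/1 → 0; chars 40.
Subsquare: 0.26855/0.0833333 → 3 → d, 0.22203/0.0416667 → 5 → f; chars df.
Extended square: 0.01855/0.00833333 → 2, 0.01370/0.00416667 → 3; chars 23.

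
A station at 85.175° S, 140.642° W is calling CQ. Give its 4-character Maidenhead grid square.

BA94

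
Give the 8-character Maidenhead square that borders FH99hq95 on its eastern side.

FH99iq05

Longitude extended square 9; +1 → 10, wraps to 0, carry into subsquare.
Longitude subsquare h = 7; +1 → 8 = i.
The latitude characters are unchanged.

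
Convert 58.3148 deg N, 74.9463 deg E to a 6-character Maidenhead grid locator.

Offset from 180°W / 90°S: lon 254.9463°, lat 148.3148°.
Field (20°×10°, letters A–R): lon ⌊254.9463/20⌋ = 12 → M; lat ⌊148.3148/10⌋ = 14 → O.
Square (2°×1°, digits 0–9): lon ⌊14.9463/2⌋ = 7; lat ⌊8.3148/1⌋ = 8.
Subsquare (5′×2.5′, letters a–x): lon ⌊0.9463/0.0833333⌋ = 11 → l; lat ⌊0.3148/0.0416667⌋ = 7 → h.

MO78lh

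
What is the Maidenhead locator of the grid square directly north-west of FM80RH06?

FM80qh97

Longitude extended square 0; −1 → -1, wraps to 9, carry into subsquare.
Longitude subsquare r = 17; −1 → 16 = q.
Latitude extended square 6; +1 → 7.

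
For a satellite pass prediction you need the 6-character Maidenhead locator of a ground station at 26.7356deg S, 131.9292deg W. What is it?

CG43ag

Add 180° to longitude and 90° to latitude: 48.0708, 63.2644.
Field (20°×10°, letters A–R): 48.0708/20 → 2 → C, 63.2644/10 → 6 → G; chars CG.
Square (2°×1°, digits 0–9): 8.0708/2 → 4, 3.2644/1 → 3; chars 43.
Subsquare (5′×2.5′, letters a–x): 0.0708/0.0833333 → 0 → a, 0.2644/0.0416667 → 6 → g; chars ag.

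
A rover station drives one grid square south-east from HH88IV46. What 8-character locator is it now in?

HH88iv55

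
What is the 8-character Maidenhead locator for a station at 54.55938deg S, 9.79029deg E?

JD45vk45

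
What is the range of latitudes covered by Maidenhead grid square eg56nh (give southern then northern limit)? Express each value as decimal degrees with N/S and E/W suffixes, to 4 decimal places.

23.7083° S, 23.6667° S

Field E=4, G=6: +4·20° lon, +6·10° lat → SW at lon -100°, lat -30°.
Square 5, 6: +5·2° lon, +6·1° lat → SW at lon -90°, lat -24°.
Subsquare n=13, h=7: +13·0.0833333° lon, +7·0.0416667° lat → SW at lon -88.9167°, lat -23.7083°.
Cell spans 0.0833333° lon × 0.0416667° lat.
south 23.7083° S, north 23.6667° S.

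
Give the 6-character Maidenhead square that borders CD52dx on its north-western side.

CD53ca

Longitude subsquare d = 3; −1 → 2 = c.
Latitude subsquare x = 23; +1 → 24, wraps to 0 = a, carry into square.
Latitude square 2; +1 → 3.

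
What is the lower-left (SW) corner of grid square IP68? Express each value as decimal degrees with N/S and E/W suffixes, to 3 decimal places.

68.000° N, 8.000° W

Field I=8, P=15: +8·20° lon, +15·10° lat → SW at lon -20°, lat 60°.
Square 6, 8: +6·2° lon, +8·1° lat → SW at lon -8°, lat 68°.
latitude 68.000° N, longitude 8.000° W.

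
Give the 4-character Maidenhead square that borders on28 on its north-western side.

ON19

Longitude square 2; −1 → 1.
Latitude square 8; +1 → 9.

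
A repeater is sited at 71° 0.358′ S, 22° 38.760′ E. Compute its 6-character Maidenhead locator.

KB18hx

Shift to the Maidenhead origin (180°W, 90°S): lon 202.6460, lat 18.9940.
Field (20°×10°, letters A–R): lon ⌊202.6460/20⌋ = 10 → K; lat ⌊18.9940/10⌋ = 1 → B.
Square (2°×1°, digits 0–9): lon ⌊2.6460/2⌋ = 1; lat ⌊8.9940/1⌋ = 8.
Subsquare (5′×2.5′, letters a–x): lon ⌊0.6460/0.0833333⌋ = 7 → h; lat ⌊0.9940/0.0416667⌋ = 23 → x.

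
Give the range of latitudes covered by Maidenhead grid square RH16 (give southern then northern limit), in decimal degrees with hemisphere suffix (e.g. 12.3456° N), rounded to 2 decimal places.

14.00° S, 13.00° S

Field R=17, H=7: +17·20° lon, +7·10° lat → SW at lon 160°, lat -20°.
Square 1, 6: +1·2° lon, +6·1° lat → SW at lon 162°, lat -14°.
Cell spans 2° lon × 1° lat.
south 14.00° S, north 13.00° S.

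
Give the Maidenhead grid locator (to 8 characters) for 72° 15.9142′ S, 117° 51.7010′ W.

Offset from 180°W / 90°S: lon 62.13832°, lat 17.73476°.
Field: lon ⌊62.13832/20⌋ = 3 → D; lat ⌊17.73476/10⌋ = 1 → B.
Square: lon ⌊2.13832/2⌋ = 1; lat ⌊7.73476/1⌋ = 7.
Subsquare: lon ⌊0.13832/0.0833333⌋ = 1 → b; lat ⌊0.73476/0.0416667⌋ = 17 → r.
Extended square: lon ⌊0.05498/0.00833333⌋ = 6; lat ⌊0.02643/0.00416667⌋ = 6.

DB17br66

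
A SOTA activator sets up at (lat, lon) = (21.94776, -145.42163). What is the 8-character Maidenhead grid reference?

Add 180° to longitude and 90° to latitude: 34.57837, 111.94776.
Field (20°×10°, letters A–R): lon ⌊34.57837/20⌋ = 1 → B; lat ⌊111.94776/10⌋ = 11 → L.
Square (2°×1°, digits 0–9): lon ⌊14.57837/2⌋ = 7; lat ⌊1.94776/1⌋ = 1.
Subsquare (5′×2.5′, letters a–x): lon ⌊0.57837/0.0833333⌋ = 6 → g; lat ⌊0.94776/0.0416667⌋ = 22 → w.
Extended square (30″×15″, digits 0–9): lon ⌊0.07837/0.00833333⌋ = 9; lat ⌊0.03109/0.00416667⌋ = 7.

BL71gw97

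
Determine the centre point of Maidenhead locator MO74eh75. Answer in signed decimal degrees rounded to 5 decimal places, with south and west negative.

Field M=12, O=14: +12·20° lon, +14·10° lat → SW at lon 60°, lat 50°.
Square 7, 4: +7·2° lon, +4·1° lat → SW at lon 74°, lat 54°.
Subsquare e=4, h=7: +4·0.0833333° lon, +7·0.0416667° lat → SW at lon 74.3333°, lat 54.2917°.
Extended square 7, 5: +7·0.00833333° lon, +5·0.00416667° lat → SW at lon 74.3917°, lat 54.3125°.
Cell spans 0.00833333° lon × 0.00416667° lat. Centre is SW corner plus half of each.
latitude 54.31458, longitude 74.39583.

54.31458, 74.39583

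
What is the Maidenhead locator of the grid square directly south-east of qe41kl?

QE41lk

Longitude subsquare k = 10; +1 → 11 = l.
Latitude subsquare l = 11; −1 → 10 = k.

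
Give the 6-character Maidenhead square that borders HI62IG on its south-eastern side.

HI62jf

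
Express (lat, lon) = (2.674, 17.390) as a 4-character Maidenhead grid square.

JJ82

Offset from 180°W / 90°S: lon 197.39°, lat 92.67°.
Field: 197.39/20 → 9 → J, 92.67/10 → 9 → J; chars JJ.
Square: 17.39/2 → 8, 2.67/1 → 2; chars 82.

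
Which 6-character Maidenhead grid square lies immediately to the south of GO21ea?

GO20ex

Latitude subsquare a = 0; −1 → -1, wraps to 23 = x, carry into square.
Latitude square 1; −1 → 0.
The longitude characters are unchanged.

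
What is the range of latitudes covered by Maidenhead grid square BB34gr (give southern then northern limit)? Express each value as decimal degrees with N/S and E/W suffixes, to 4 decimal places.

75.2917° S, 75.2500° S

Field B=1, B=1: +1·20° lon, +1·10° lat → SW at lon -160°, lat -80°.
Square 3, 4: +3·2° lon, +4·1° lat → SW at lon -154°, lat -76°.
Subsquare g=6, r=17: +6·0.0833333° lon, +17·0.0416667° lat → SW at lon -153.5°, lat -75.2917°.
Cell spans 0.0833333° lon × 0.0416667° lat.
south 75.2917° S, north 75.2500° S.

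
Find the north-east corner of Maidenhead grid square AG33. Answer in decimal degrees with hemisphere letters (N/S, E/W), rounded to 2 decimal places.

Field A=0, G=6: +0·20° lon, +6·10° lat → SW at lon -180°, lat -30°.
Square 3, 3: +3·2° lon, +3·1° lat → SW at lon -174°, lat -27°.
Cell spans 2° lon × 1° lat. NE corner is SW corner plus one full cell.
latitude 26.00° S, longitude 172.00° W.

26.00° S, 172.00° W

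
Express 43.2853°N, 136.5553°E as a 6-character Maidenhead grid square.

PN83gg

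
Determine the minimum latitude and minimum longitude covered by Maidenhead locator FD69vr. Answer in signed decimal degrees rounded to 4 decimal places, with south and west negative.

Field F=5, D=3: +5·20° lon, +3·10° lat → SW at lon -80°, lat -60°.
Square 6, 9: +6·2° lon, +9·1° lat → SW at lon -68°, lat -51°.
Subsquare v=21, r=17: +21·0.0833333° lon, +17·0.0416667° lat → SW at lon -66.25°, lat -50.2917°.
latitude -50.2917, longitude -66.2500.

-50.2917, -66.2500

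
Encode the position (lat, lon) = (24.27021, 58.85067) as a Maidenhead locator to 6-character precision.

LL94kg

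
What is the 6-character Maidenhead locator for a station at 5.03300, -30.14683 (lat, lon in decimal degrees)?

HJ45wa

Add 180° to longitude and 90° to latitude: 149.8532, 95.0330.
Field: 149.8532/20 → 7 → H, 95.0330/10 → 9 → J; chars HJ.
Square: 9.8532/2 → 4, 5.0330/1 → 5; chars 45.
Subsquare: 1.8532/0.0833333 → 22 → w, 0.0330/0.0416667 → 0 → a; chars wa.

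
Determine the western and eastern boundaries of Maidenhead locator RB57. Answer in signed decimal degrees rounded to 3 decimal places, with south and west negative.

Field R=17, B=1: +17·20° lon, +1·10° lat → SW at lon 160°, lat -80°.
Square 5, 7: +5·2° lon, +7·1° lat → SW at lon 170°, lat -73°.
Cell spans 2° lon × 1° lat.
west 170.000, east 172.000.

170.000, 172.000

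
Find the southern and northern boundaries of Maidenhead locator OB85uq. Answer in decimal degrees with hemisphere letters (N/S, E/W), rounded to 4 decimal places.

Field O=14, B=1: +14·20° lon, +1·10° lat → SW at lon 100°, lat -80°.
Square 8, 5: +8·2° lon, +5·1° lat → SW at lon 116°, lat -75°.
Subsquare u=20, q=16: +20·0.0833333° lon, +16·0.0416667° lat → SW at lon 117.667°, lat -74.3333°.
Cell spans 0.0833333° lon × 0.0416667° lat.
south 74.3333° S, north 74.2917° S.

74.3333° S, 74.2917° S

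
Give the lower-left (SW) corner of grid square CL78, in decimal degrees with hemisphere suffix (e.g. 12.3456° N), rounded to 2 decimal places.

Field C=2, L=11: +2·20° lon, +11·10° lat → SW at lon -140°, lat 20°.
Square 7, 8: +7·2° lon, +8·1° lat → SW at lon -126°, lat 28°.
latitude 28.00° N, longitude 126.00° W.

28.00° N, 126.00° W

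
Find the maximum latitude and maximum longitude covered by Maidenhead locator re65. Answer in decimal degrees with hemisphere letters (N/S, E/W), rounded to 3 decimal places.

44.000° S, 174.000° E

Field R=17, E=4: +17·20° lon, +4·10° lat → SW at lon 160°, lat -50°.
Square 6, 5: +6·2° lon, +5·1° lat → SW at lon 172°, lat -45°.
Cell spans 2° lon × 1° lat. NE corner is SW corner plus one full cell.
latitude 44.000° S, longitude 174.000° E.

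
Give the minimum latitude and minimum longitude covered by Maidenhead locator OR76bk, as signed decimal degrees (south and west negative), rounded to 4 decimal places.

86.4167, 114.0833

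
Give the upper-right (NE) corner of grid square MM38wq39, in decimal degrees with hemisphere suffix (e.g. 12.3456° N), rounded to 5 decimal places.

38.70833° N, 67.86667° E

Field M=12, M=12: +12·20° lon, +12·10° lat → SW at lon 60°, lat 30°.
Square 3, 8: +3·2° lon, +8·1° lat → SW at lon 66°, lat 38°.
Subsquare w=22, q=16: +22·0.0833333° lon, +16·0.0416667° lat → SW at lon 67.8333°, lat 38.6667°.
Extended square 3, 9: +3·0.00833333° lon, +9·0.00416667° lat → SW at lon 67.8583°, lat 38.7042°.
Cell spans 0.00833333° lon × 0.00416667° lat. NE corner is SW corner plus one full cell.
latitude 38.70833° N, longitude 67.86667° E.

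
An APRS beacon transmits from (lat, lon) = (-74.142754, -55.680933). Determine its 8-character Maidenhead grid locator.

Shift to the Maidenhead origin (180°W, 90°S): lon 124.31907, lat 15.85725.
Field: 124.31907/20 → 6 → G, 15.85725/10 → 1 → B; chars GB.
Square: 4.31907/2 → 2, 5.85725/1 → 5; chars 25.
Subsquare: 0.31907/0.0833333 → 3 → d, 0.85725/0.0416667 → 20 → u; chars du.
Extended square: 0.06907/0.00833333 → 8, 0.02391/0.00416667 → 5; chars 85.

GB25du85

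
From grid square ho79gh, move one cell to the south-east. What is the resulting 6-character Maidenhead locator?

HO79hg

Longitude subsquare g = 6; +1 → 7 = h.
Latitude subsquare h = 7; −1 → 6 = g.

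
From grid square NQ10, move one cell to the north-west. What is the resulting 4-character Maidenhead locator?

NQ01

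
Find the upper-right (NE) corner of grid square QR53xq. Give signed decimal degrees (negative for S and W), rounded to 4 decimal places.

83.7083, 152.0000

Field Q=16, R=17: +16·20° lon, +17·10° lat → SW at lon 140°, lat 80°.
Square 5, 3: +5·2° lon, +3·1° lat → SW at lon 150°, lat 83°.
Subsquare x=23, q=16: +23·0.0833333° lon, +16·0.0416667° lat → SW at lon 151.917°, lat 83.6667°.
Cell spans 0.0833333° lon × 0.0416667° lat. NE corner is SW corner plus one full cell.
latitude 83.7083, longitude 152.0000.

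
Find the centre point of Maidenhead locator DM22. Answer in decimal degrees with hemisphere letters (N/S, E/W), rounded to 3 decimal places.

32.500° N, 115.000° W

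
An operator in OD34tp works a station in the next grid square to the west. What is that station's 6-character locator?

Longitude subsquare t = 19; −1 → 18 = s.
The latitude characters are unchanged.

OD34sp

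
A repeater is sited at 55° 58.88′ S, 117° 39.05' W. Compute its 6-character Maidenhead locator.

Offset from 180°W / 90°S: lon 62.3492°, lat 34.0187°.
Field (20°×10°, letters A–R): lon ⌊62.3492/20⌋ = 3 → D; lat ⌊34.0187/10⌋ = 3 → D.
Square (2°×1°, digits 0–9): lon ⌊2.3492/2⌋ = 1; lat ⌊4.0187/1⌋ = 4.
Subsquare (5′×2.5′, letters a–x): lon ⌊0.3492/0.0833333⌋ = 4 → e; lat ⌊0.0187/0.0416667⌋ = 0 → a.

DD14ea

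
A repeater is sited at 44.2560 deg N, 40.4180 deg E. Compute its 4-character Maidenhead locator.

LN04

Offset from 180°W / 90°S: lon 220.42°, lat 134.26°.
Field: lon ⌊220.42/20⌋ = 11 → L; lat ⌊134.26/10⌋ = 13 → N.
Square: lon ⌊0.42/2⌋ = 0; lat ⌊4.26/1⌋ = 4.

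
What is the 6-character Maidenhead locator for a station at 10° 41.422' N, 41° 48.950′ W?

GK90cq

Shift to the Maidenhead origin (180°W, 90°S): lon 138.1842, lat 100.6904.
Field: lon ⌊138.1842/20⌋ = 6 → G; lat ⌊100.6904/10⌋ = 10 → K.
Square: lon ⌊18.1842/2⌋ = 9; lat ⌊0.6904/1⌋ = 0.
Subsquare: lon ⌊0.1842/0.0833333⌋ = 2 → c; lat ⌊0.6904/0.0416667⌋ = 16 → q.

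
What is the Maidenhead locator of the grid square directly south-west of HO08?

GO97

Longitude square 0; −1 → -1, wraps to 9, carry into field.
Longitude field H = 7; −1 → 6 = G.
Latitude square 8; −1 → 7.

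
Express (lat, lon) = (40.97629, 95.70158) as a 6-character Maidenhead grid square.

NN70ux

Offset from 180°W / 90°S: lon 275.7016°, lat 130.9763°.
Field: lon ⌊275.7016/20⌋ = 13 → N; lat ⌊130.9763/10⌋ = 13 → N.
Square: lon ⌊15.7016/2⌋ = 7; lat ⌊0.9763/1⌋ = 0.
Subsquare: lon ⌊1.7016/0.0833333⌋ = 20 → u; lat ⌊0.9763/0.0416667⌋ = 23 → x.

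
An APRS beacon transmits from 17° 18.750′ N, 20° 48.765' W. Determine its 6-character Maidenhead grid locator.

HK97oh

Shift to the Maidenhead origin (180°W, 90°S): lon 159.1873, lat 107.3125.
Field: 159.1873/20 → 7 → H, 107.3125/10 → 10 → K; chars HK.
Square: 19.1873/2 → 9, 7.3125/1 → 7; chars 97.
Subsquare: 1.1873/0.0833333 → 14 → o, 0.3125/0.0416667 → 7 → h; chars oh.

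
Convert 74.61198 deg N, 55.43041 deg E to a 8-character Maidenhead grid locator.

LQ74ro16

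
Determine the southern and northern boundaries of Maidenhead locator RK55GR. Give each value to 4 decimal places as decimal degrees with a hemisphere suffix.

15.7083° N, 15.7500° N

Field R=17, K=10: +17·20° lon, +10·10° lat → SW at lon 160°, lat 10°.
Square 5, 5: +5·2° lon, +5·1° lat → SW at lon 170°, lat 15°.
Subsquare g=6, r=17: +6·0.0833333° lon, +17·0.0416667° lat → SW at lon 170.5°, lat 15.7083°.
Cell spans 0.0833333° lon × 0.0416667° lat.
south 15.7083° N, north 15.7500° N.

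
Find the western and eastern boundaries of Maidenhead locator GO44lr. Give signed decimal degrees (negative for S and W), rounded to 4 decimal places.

Field G=6, O=14: +6·20° lon, +14·10° lat → SW at lon -60°, lat 50°.
Square 4, 4: +4·2° lon, +4·1° lat → SW at lon -52°, lat 54°.
Subsquare l=11, r=17: +11·0.0833333° lon, +17·0.0416667° lat → SW at lon -51.0833°, lat 54.7083°.
Cell spans 0.0833333° lon × 0.0416667° lat.
west -51.0833, east -51.0000.

-51.0833, -51.0000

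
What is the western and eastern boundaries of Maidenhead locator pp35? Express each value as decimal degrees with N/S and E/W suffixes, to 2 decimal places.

126.00° E, 128.00° E

Field P=15, P=15: +15·20° lon, +15·10° lat → SW at lon 120°, lat 60°.
Square 3, 5: +3·2° lon, +5·1° lat → SW at lon 126°, lat 65°.
Cell spans 2° lon × 1° lat.
west 126.00° E, east 128.00° E.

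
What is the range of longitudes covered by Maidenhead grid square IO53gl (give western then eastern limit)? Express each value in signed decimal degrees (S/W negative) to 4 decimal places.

-9.5000, -9.4167

Field I=8, O=14: +8·20° lon, +14·10° lat → SW at lon -20°, lat 50°.
Square 5, 3: +5·2° lon, +3·1° lat → SW at lon -10°, lat 53°.
Subsquare g=6, l=11: +6·0.0833333° lon, +11·0.0416667° lat → SW at lon -9.5°, lat 53.4583°.
Cell spans 0.0833333° lon × 0.0416667° lat.
west -9.5000, east -9.4167.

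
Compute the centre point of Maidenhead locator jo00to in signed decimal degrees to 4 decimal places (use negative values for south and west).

Field J=9, O=14: +9·20° lon, +14·10° lat → SW at lon 0°, lat 50°.
Square 0, 0: +0·2° lon, +0·1° lat → SW at lon 0°, lat 50°.
Subsquare t=19, o=14: +19·0.0833333° lon, +14·0.0416667° lat → SW at lon 1.58333°, lat 50.5833°.
Cell spans 0.0833333° lon × 0.0416667° lat. Centre is SW corner plus half of each.
latitude 50.6042, longitude 1.6250.

50.6042, 1.6250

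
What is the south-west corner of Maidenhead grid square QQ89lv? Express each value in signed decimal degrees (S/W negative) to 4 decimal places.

Field Q=16, Q=16: +16·20° lon, +16·10° lat → SW at lon 140°, lat 70°.
Square 8, 9: +8·2° lon, +9·1° lat → SW at lon 156°, lat 79°.
Subsquare l=11, v=21: +11·0.0833333° lon, +21·0.0416667° lat → SW at lon 156.917°, lat 79.875°.
latitude 79.8750, longitude 156.9167.

79.8750, 156.9167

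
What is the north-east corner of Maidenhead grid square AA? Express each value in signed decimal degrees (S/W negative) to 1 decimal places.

Field A=0, A=0: +0·20° lon, +0·10° lat → SW at lon -180°, lat -90°.
Cell spans 20° lon × 10° lat. NE corner is SW corner plus one full cell.
latitude -80.0, longitude -160.0.

-80.0, -160.0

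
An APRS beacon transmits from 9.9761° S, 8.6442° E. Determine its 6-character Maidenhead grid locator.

Offset from 180°W / 90°S: lon 188.6442°, lat 80.0239°.
Field: 188.6442/20 → 9 → J, 80.0239/10 → 8 → I; chars JI.
Square: 8.6442/2 → 4, 0.0239/1 → 0; chars 40.
Subsquare: 0.6442/0.0833333 → 7 → h, 0.0239/0.0416667 → 0 → a; chars ha.

JI40ha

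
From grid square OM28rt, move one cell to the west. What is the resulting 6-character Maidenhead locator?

Longitude subsquare r = 17; −1 → 16 = q.
The latitude characters are unchanged.

OM28qt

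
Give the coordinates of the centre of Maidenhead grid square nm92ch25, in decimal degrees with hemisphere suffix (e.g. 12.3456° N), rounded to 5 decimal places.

Field N=13, M=12: +13·20° lon, +12·10° lat → SW at lon 80°, lat 30°.
Square 9, 2: +9·2° lon, +2·1° lat → SW at lon 98°, lat 32°.
Subsquare c=2, h=7: +2·0.0833333° lon, +7·0.0416667° lat → SW at lon 98.1667°, lat 32.2917°.
Extended square 2, 5: +2·0.00833333° lon, +5·0.00416667° lat → SW at lon 98.1833°, lat 32.3125°.
Cell spans 0.00833333° lon × 0.00416667° lat. Centre is SW corner plus half of each.
latitude 32.31458° N, longitude 98.18750° E.

32.31458° N, 98.18750° E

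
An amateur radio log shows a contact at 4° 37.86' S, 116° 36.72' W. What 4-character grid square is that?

DI15

Offset from 180°W / 90°S: lon 63.39°, lat 85.37°.
Field: lon ⌊63.39/20⌋ = 3 → D; lat ⌊85.37/10⌋ = 8 → I.
Square: lon ⌊3.39/2⌋ = 1; lat ⌊5.37/1⌋ = 5.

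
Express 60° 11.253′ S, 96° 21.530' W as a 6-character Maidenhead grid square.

Add 180° to longitude and 90° to latitude: 83.6412, 29.8124.
Field (20°×10°, letters A–R): lon ⌊83.6412/20⌋ = 4 → E; lat ⌊29.8124/10⌋ = 2 → C.
Square (2°×1°, digits 0–9): lon ⌊3.6412/2⌋ = 1; lat ⌊9.8124/1⌋ = 9.
Subsquare (5′×2.5′, letters a–x): lon ⌊1.6412/0.0833333⌋ = 19 → t; lat ⌊0.8124/0.0416667⌋ = 19 → t.

EC19tt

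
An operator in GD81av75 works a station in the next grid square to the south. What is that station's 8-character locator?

Latitude extended square 5; −1 → 4.
The longitude characters are unchanged.

GD81av74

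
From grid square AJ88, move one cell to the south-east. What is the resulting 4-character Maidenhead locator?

AJ97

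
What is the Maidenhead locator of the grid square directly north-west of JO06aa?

IO96xb

Longitude subsquare a = 0; −1 → -1, wraps to 23 = x, carry into square.
Longitude square 0; −1 → -1, wraps to 9, carry into field.
Longitude field J = 9; −1 → 8 = I.
Latitude subsquare a = 0; +1 → 1 = b.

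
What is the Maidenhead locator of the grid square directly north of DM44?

DM45

Latitude square 4; +1 → 5.
The longitude characters are unchanged.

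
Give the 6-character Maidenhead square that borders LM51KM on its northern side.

LM51kn

Latitude subsquare m = 12; +1 → 13 = n.
The longitude characters are unchanged.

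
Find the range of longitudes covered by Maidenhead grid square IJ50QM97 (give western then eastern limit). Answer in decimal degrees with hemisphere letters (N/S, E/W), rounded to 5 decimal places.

Field I=8, J=9: +8·20° lon, +9·10° lat → SW at lon -20°, lat 0°.
Square 5, 0: +5·2° lon, +0·1° lat → SW at lon -10°, lat 0°.
Subsquare q=16, m=12: +16·0.0833333° lon, +12·0.0416667° lat → SW at lon -8.66667°, lat 0.5°.
Extended square 9, 7: +9·0.00833333° lon, +7·0.00416667° lat → SW at lon -8.59167°, lat 0.529167°.
Cell spans 0.00833333° lon × 0.00416667° lat.
west 8.59167° W, east 8.58333° W.

8.59167° W, 8.58333° W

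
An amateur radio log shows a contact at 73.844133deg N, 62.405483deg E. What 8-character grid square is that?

Offset from 180°W / 90°S: lon 242.40548°, lat 163.84413°.
Field: lon ⌊242.40548/20⌋ = 12 → M; lat ⌊163.84413/10⌋ = 16 → Q.
Square: lon ⌊2.40548/2⌋ = 1; lat ⌊3.84413/1⌋ = 3.
Subsquare: lon ⌊0.40548/0.0833333⌋ = 4 → e; lat ⌊0.84413/0.0416667⌋ = 20 → u.
Extended square: lon ⌊0.07215/0.00833333⌋ = 8; lat ⌊0.01080/0.00416667⌋ = 2.

MQ13eu82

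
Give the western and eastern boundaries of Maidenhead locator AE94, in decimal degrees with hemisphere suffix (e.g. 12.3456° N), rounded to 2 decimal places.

162.00° W, 160.00° W

Field A=0, E=4: +0·20° lon, +4·10° lat → SW at lon -180°, lat -50°.
Square 9, 4: +9·2° lon, +4·1° lat → SW at lon -162°, lat -46°.
Cell spans 2° lon × 1° lat.
west 162.00° W, east 160.00° W.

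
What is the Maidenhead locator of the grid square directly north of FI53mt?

Latitude subsquare t = 19; +1 → 20 = u.
The longitude characters are unchanged.

FI53mu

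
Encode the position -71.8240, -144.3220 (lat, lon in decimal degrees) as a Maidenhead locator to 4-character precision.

BB78

Offset from 180°W / 90°S: lon 35.68°, lat 18.18°.
Field: 35.68/20 → 1 → B, 18.18/10 → 1 → B; chars BB.
Square: 15.68/2 → 7, 8.18/1 → 8; chars 78.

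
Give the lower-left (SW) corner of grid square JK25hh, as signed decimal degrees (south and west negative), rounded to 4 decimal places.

15.2917, 4.5833

Field J=9, K=10: +9·20° lon, +10·10° lat → SW at lon 0°, lat 10°.
Square 2, 5: +2·2° lon, +5·1° lat → SW at lon 4°, lat 15°.
Subsquare h=7, h=7: +7·0.0833333° lon, +7·0.0416667° lat → SW at lon 4.58333°, lat 15.2917°.
latitude 15.2917, longitude 4.5833.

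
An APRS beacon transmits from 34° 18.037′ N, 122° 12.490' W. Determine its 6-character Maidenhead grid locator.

CM84vh

Shift to the Maidenhead origin (180°W, 90°S): lon 57.7918, lat 124.3006.
Field: 57.7918/20 → 2 → C, 124.3006/10 → 12 → M; chars CM.
Square: 17.7918/2 → 8, 4.3006/1 → 4; chars 84.
Subsquare: 1.7918/0.0833333 → 21 → v, 0.3006/0.0416667 → 7 → h; chars vh.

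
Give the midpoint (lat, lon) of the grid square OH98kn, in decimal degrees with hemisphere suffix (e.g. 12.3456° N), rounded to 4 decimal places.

11.4375° S, 118.8750° E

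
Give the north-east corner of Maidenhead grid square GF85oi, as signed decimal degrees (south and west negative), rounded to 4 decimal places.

-34.6250, -42.7500

Field G=6, F=5: +6·20° lon, +5·10° lat → SW at lon -60°, lat -40°.
Square 8, 5: +8·2° lon, +5·1° lat → SW at lon -44°, lat -35°.
Subsquare o=14, i=8: +14·0.0833333° lon, +8·0.0416667° lat → SW at lon -42.8333°, lat -34.6667°.
Cell spans 0.0833333° lon × 0.0416667° lat. NE corner is SW corner plus one full cell.
latitude -34.6250, longitude -42.7500.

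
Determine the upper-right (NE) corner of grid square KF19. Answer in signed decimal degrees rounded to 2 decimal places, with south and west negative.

Field K=10, F=5: +10·20° lon, +5·10° lat → SW at lon 20°, lat -40°.
Square 1, 9: +1·2° lon, +9·1° lat → SW at lon 22°, lat -31°.
Cell spans 2° lon × 1° lat. NE corner is SW corner plus one full cell.
latitude -30.00, longitude 24.00.

-30.00, 24.00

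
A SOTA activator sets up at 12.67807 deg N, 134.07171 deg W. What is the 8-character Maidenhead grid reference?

CK22xq12

Shift to the Maidenhead origin (180°W, 90°S): lon 45.92829, lat 102.67807.
Field: 45.92829/20 → 2 → C, 102.67807/10 → 10 → K; chars CK.
Square: 5.92829/2 → 2, 2.67807/1 → 2; chars 22.
Subsquare: 1.92829/0.0833333 → 23 → x, 0.67807/0.0416667 → 16 → q; chars xq.
Extended square: 0.01162/0.00833333 → 1, 0.01140/0.00416667 → 2; chars 12.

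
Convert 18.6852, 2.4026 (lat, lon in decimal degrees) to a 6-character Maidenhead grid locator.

Add 180° to longitude and 90° to latitude: 182.4026, 108.6852.
Field (20°×10°, letters A–R): 182.4026/20 → 9 → J, 108.6852/10 → 10 → K; chars JK.
Square (2°×1°, digits 0–9): 2.4026/2 → 1, 8.6852/1 → 8; chars 18.
Subsquare (5′×2.5′, letters a–x): 0.4026/0.0833333 → 4 → e, 0.6852/0.0416667 → 16 → q; chars eq.

JK18eq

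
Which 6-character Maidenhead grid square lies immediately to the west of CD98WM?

CD98vm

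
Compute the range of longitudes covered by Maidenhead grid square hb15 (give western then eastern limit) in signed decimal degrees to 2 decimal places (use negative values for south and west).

-38.00, -36.00

Field H=7, B=1: +7·20° lon, +1·10° lat → SW at lon -40°, lat -80°.
Square 1, 5: +1·2° lon, +5·1° lat → SW at lon -38°, lat -75°.
Cell spans 2° lon × 1° lat.
west -38.00, east -36.00.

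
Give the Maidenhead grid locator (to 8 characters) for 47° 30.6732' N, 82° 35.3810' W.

EN87qm92

Add 180° to longitude and 90° to latitude: 97.41032, 137.51122.
Field: lon ⌊97.41032/20⌋ = 4 → E; lat ⌊137.51122/10⌋ = 13 → N.
Square: lon ⌊17.41032/2⌋ = 8; lat ⌊7.51122/1⌋ = 7.
Subsquare: lon ⌊1.41032/0.0833333⌋ = 16 → q; lat ⌊0.51122/0.0416667⌋ = 12 → m.
Extended square: lon ⌊0.07698/0.00833333⌋ = 9; lat ⌊0.01122/0.00416667⌋ = 2.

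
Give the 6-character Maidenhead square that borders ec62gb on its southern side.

Latitude subsquare b = 1; −1 → 0 = a.
The longitude characters are unchanged.

EC62ga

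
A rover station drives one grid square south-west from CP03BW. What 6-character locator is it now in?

Longitude subsquare b = 1; −1 → 0 = a.
Latitude subsquare w = 22; −1 → 21 = v.

CP03av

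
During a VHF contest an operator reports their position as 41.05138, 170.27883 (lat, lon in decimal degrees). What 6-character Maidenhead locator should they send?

Offset from 180°W / 90°S: lon 350.2788°, lat 131.0514°.
Field: 350.2788/20 → 17 → R, 131.0514/10 → 13 → N; chars RN.
Square: 10.2788/2 → 5, 1.0514/1 → 1; chars 51.
Subsquare: 0.2788/0.0833333 → 3 → d, 0.0514/0.0416667 → 1 → b; chars db.

RN51db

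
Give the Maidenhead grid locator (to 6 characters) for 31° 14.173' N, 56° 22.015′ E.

LM81ef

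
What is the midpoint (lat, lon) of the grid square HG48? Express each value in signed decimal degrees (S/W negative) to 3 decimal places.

Field H=7, G=6: +7·20° lon, +6·10° lat → SW at lon -40°, lat -30°.
Square 4, 8: +4·2° lon, +8·1° lat → SW at lon -32°, lat -22°.
Cell spans 2° lon × 1° lat. Centre is SW corner plus half of each.
latitude -21.500, longitude -31.000.

-21.500, -31.000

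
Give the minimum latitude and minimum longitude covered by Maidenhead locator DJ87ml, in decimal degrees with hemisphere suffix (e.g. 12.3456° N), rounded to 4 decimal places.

7.4583° N, 103.0000° W

Field D=3, J=9: +3·20° lon, +9·10° lat → SW at lon -120°, lat 0°.
Square 8, 7: +8·2° lon, +7·1° lat → SW at lon -104°, lat 7°.
Subsquare m=12, l=11: +12·0.0833333° lon, +11·0.0416667° lat → SW at lon -103°, lat 7.45833°.
latitude 7.4583° N, longitude 103.0000° W.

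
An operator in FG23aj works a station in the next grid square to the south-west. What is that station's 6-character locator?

FG13xi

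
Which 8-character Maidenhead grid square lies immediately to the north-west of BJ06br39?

Longitude extended square 3; −1 → 2.
Latitude extended square 9; +1 → 10, wraps to 0, carry into subsquare.
Latitude subsquare r = 17; +1 → 18 = s.

BJ06bs20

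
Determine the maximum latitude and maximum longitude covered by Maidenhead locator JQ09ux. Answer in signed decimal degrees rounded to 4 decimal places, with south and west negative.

80.0000, 1.7500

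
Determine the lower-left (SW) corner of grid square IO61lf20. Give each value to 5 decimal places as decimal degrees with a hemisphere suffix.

Field I=8, O=14: +8·20° lon, +14·10° lat → SW at lon -20°, lat 50°.
Square 6, 1: +6·2° lon, +1·1° lat → SW at lon -8°, lat 51°.
Subsquare l=11, f=5: +11·0.0833333° lon, +5·0.0416667° lat → SW at lon -7.08333°, lat 51.2083°.
Extended square 2, 0: +2·0.00833333° lon, +0·0.00416667° lat → SW at lon -7.06667°, lat 51.2083°.
latitude 51.20833° N, longitude 7.06667° W.

51.20833° N, 7.06667° W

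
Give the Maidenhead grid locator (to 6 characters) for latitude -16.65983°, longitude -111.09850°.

DH43ki

Add 180° to longitude and 90° to latitude: 68.9015, 73.3402.
Field (20°×10°, letters A–R): 68.9015/20 → 3 → D, 73.3402/10 → 7 → H; chars DH.
Square (2°×1°, digits 0–9): 8.9015/2 → 4, 3.3402/1 → 3; chars 43.
Subsquare (5′×2.5′, letters a–x): 0.9015/0.0833333 → 10 → k, 0.3402/0.0416667 → 8 → i; chars ki.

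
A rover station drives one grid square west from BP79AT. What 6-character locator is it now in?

BP69xt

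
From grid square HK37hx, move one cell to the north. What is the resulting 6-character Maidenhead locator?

HK38ha

Latitude subsquare x = 23; +1 → 24, wraps to 0 = a, carry into square.
Latitude square 7; +1 → 8.
The longitude characters are unchanged.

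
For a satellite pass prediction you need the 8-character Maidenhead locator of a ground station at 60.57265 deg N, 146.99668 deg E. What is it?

QP30ln97

Add 180° to longitude and 90° to latitude: 326.99668, 150.57265.
Field: lon ⌊326.99668/20⌋ = 16 → Q; lat ⌊150.57265/10⌋ = 15 → P.
Square: lon ⌊6.99668/2⌋ = 3; lat ⌊0.57265/1⌋ = 0.
Subsquare: lon ⌊0.99668/0.0833333⌋ = 11 → l; lat ⌊0.57265/0.0416667⌋ = 13 → n.
Extended square: lon ⌊0.08001/0.00833333⌋ = 9; lat ⌊0.03098/0.00416667⌋ = 7.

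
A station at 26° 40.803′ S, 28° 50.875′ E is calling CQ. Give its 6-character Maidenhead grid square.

Shift to the Maidenhead origin (180°W, 90°S): lon 208.8479, lat 63.3199.
Field: 208.8479/20 → 10 → K, 63.3199/10 → 6 → G; chars KG.
Square: 8.8479/2 → 4, 3.3199/1 → 3; chars 43.
Subsquare: 0.8479/0.0833333 → 10 → k, 0.3199/0.0416667 → 7 → h; chars kh.

KG43kh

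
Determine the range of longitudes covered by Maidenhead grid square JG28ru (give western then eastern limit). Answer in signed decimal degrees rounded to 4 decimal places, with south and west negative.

5.4167, 5.5000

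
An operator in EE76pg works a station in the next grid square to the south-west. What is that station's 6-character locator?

Longitude subsquare p = 15; −1 → 14 = o.
Latitude subsquare g = 6; −1 → 5 = f.

EE76of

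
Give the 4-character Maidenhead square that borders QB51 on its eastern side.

Longitude square 5; +1 → 6.
The latitude characters are unchanged.

QB61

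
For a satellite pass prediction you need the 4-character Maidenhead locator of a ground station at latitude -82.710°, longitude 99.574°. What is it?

NA97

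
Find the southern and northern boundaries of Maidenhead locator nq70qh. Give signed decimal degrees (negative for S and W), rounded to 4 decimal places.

70.2917, 70.3333

Field N=13, Q=16: +13·20° lon, +16·10° lat → SW at lon 80°, lat 70°.
Square 7, 0: +7·2° lon, +0·1° lat → SW at lon 94°, lat 70°.
Subsquare q=16, h=7: +16·0.0833333° lon, +7·0.0416667° lat → SW at lon 95.3333°, lat 70.2917°.
Cell spans 0.0833333° lon × 0.0416667° lat.
south 70.2917, north 70.3333.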